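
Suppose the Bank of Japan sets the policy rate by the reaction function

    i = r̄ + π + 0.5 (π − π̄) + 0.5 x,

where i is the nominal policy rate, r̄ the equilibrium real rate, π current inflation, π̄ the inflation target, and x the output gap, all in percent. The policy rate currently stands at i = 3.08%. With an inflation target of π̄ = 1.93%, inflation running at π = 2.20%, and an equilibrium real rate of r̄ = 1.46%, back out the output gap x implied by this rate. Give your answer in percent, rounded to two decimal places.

0.5 x = 3.08 − 1.46 − 2.20 − 0.5 × (2.20 − 1.93) = -0.715
x = -0.715 / 0.5 = -1.43

-1.43%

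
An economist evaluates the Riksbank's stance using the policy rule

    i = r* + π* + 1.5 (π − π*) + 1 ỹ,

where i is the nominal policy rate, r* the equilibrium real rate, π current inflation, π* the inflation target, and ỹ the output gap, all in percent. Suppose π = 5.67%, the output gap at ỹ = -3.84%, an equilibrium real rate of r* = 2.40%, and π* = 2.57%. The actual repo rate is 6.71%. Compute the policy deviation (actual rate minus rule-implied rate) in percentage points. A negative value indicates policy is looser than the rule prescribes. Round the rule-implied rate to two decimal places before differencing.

i = 2.40 + 2.57 + 1.5 × (5.67 − 2.57) + 1 × (-3.84)
   = 2.40 + 2.57 + 4.65 − 3.84 = 5.78
Deviation = 6.71 − 5.78 = 0.93 pp.

0.93 pp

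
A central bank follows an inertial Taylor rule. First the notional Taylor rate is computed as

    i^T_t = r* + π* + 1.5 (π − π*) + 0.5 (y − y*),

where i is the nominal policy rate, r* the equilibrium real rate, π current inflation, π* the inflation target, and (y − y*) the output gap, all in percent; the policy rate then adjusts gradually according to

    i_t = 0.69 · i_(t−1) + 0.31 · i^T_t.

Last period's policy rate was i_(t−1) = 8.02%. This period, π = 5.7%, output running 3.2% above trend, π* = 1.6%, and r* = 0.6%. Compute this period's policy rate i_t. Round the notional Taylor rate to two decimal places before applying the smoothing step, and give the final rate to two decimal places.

8.62%

Output 3.2% above potential → (y − y*) = 3.2.
i^T_t = 0.6 + 1.6 + 1.5 × (5.7 − 1.6) + 0.5 × 3.2
   = 0.6 + 1.6 + 6.15 + 1.6 = 9.95
i_t = 0.69 × 8.02 + 0.31 × 9.95 = 5.5338 + 3.0845 = 8.62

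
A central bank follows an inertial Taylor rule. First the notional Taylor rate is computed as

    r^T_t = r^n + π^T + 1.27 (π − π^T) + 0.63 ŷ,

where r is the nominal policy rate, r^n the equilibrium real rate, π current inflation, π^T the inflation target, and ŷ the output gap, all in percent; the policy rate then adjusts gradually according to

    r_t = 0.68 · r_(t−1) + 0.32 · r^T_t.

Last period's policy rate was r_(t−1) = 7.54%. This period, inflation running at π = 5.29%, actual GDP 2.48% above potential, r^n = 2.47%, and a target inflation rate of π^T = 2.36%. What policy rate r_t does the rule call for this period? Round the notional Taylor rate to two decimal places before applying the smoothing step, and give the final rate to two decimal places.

Output 2.48% above potential → ŷ = 2.48.
r^T_t = 2.47 + 2.36 + 1.27 × (5.29 − 2.36) + 0.63 × 2.48
   = 2.47 + 2.36 + 3.7211 + 1.5624 = 10.11
r_t = 0.68 × 7.54 + 0.32 × 10.11 = 5.1272 + 3.2352 = 8.36

8.36%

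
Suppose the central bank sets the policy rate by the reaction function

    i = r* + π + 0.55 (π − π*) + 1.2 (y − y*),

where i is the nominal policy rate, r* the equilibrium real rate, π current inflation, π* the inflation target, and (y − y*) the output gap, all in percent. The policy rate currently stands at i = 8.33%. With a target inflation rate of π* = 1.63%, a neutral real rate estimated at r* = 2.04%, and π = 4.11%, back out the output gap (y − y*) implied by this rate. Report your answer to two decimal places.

1.2 (y − y*) = 8.33 − 2.04 − 4.11 − 0.55 × (4.11 − 1.63) = 0.816
(y − y*) = 0.816 / 1.2 = 0.68

0.68%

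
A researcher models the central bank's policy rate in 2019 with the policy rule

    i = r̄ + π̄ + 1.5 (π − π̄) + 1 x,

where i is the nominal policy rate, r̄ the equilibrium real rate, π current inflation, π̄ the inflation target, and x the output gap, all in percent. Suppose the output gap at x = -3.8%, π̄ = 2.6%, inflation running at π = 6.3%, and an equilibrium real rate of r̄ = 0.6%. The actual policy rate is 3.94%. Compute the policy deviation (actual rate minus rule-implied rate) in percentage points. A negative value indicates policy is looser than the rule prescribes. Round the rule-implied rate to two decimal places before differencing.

-1.01 pp

i = 0.6 + 2.6 + 1.5 × (6.3 − 2.6) + 1 × (-3.8)
   = 0.6 + 2.6 + 5.55 − 3.8 = 4.95
Deviation = 3.94 − 4.95 = -1.01 pp.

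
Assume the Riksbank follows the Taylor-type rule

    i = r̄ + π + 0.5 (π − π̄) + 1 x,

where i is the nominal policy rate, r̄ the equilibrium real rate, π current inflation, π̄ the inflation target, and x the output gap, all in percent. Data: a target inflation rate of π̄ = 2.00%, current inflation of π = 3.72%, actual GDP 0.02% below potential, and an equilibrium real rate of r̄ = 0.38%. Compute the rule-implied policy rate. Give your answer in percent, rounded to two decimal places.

4.94%

Output 0.02% below potential → x = -0.02.
i = 0.38 + 3.72 + 0.5 × (3.72 − 2.00) + 1 × (-0.02)
   = 0.38 + 3.72 + 0.86 − 0.02 = 4.94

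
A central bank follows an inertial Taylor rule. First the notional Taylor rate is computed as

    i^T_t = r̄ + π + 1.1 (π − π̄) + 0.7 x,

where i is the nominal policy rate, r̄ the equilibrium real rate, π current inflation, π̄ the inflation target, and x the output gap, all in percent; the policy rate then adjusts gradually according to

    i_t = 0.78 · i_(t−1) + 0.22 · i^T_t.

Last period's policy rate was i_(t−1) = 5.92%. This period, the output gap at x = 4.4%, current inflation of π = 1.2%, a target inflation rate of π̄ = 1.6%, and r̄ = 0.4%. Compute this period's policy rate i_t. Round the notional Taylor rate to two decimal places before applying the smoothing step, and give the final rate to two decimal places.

i^T_t = 0.4 + 1.2 + 1.1 × (1.2 − 1.6) + 0.7 × 4.4
   = 0.4 + 1.2 − 0.44 + 3.08 = 4.24
i_t = 0.78 × 5.92 + 0.22 × 4.24 = 4.6176 + 0.9328 = 5.55

5.55%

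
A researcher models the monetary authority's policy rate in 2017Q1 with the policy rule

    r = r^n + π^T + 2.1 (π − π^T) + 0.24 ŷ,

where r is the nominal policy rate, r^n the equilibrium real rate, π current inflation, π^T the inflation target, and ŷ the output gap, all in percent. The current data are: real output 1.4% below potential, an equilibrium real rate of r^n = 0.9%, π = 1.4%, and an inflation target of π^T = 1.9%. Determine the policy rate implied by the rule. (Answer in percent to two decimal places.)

Output 1.4% below potential → ŷ = -1.4.
r = 0.9 + 1.9 + 2.1 × (1.4 − 1.9) + 0.24 × (-1.4)
   = 0.9 + 1.9 − 1.05 − 0.336 = 1.41

1.41%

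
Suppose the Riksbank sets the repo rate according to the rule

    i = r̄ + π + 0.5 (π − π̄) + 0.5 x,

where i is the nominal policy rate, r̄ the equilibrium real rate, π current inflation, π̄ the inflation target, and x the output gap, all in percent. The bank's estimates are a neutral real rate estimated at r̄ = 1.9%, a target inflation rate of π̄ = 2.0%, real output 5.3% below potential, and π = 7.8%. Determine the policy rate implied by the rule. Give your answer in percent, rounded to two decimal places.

9.95%

Output 5.3% below potential → x = -5.3.
i = 1.9 + 7.8 + 0.5 × (7.8 − 2.0) + 0.5 × (-5.3)
   = 1.9 + 7.8 + 2.9 − 2.65 = 9.95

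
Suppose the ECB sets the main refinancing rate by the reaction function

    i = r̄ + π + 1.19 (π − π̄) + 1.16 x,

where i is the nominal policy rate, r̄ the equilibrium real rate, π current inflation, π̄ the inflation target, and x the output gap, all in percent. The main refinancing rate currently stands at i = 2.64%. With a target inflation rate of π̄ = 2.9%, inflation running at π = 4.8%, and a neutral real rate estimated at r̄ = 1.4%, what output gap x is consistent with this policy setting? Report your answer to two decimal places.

-5.02%

1.16 x = 2.64 − 1.4 − 4.8 − 1.19 × (4.8 − 2.9) = -5.821
x = -5.821 / 1.16 = -5.02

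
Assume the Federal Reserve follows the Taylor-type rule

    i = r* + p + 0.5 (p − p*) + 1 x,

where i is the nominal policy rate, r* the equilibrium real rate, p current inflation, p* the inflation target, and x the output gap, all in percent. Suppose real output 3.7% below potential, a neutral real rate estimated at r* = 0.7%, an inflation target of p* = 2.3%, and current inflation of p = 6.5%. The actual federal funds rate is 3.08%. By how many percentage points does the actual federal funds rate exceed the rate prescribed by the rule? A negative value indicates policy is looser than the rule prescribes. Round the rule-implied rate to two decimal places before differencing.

Output 3.7% below potential → x = -3.7.
i = 0.7 + 6.5 + 0.5 × (6.5 − 2.3) + 1 × (-3.7)
   = 0.7 + 6.5 + 2.1 − 3.7 = 5.60
Deviation = 3.08 − 5.60 = -2.52 pp.

-2.52 pp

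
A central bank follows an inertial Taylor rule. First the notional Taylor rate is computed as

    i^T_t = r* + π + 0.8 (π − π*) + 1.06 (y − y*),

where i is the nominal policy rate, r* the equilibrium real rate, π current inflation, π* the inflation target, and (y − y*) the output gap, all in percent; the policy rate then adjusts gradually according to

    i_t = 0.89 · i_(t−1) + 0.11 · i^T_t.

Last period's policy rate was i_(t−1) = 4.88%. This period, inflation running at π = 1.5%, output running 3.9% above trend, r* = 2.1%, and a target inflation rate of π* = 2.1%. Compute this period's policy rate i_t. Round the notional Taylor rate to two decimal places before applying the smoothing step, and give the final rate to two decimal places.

Output 3.9% above potential → (y − y*) = 3.9.
i^T_t = 2.1 + 1.5 + 0.8 × (1.5 − 2.1) + 1.06 × 3.9
   = 2.1 + 1.5 − 0.48 + 4.134 = 7.25
i_t = 0.89 × 4.88 + 0.11 × 7.25 = 4.3432 + 0.7975 = 5.14

5.14%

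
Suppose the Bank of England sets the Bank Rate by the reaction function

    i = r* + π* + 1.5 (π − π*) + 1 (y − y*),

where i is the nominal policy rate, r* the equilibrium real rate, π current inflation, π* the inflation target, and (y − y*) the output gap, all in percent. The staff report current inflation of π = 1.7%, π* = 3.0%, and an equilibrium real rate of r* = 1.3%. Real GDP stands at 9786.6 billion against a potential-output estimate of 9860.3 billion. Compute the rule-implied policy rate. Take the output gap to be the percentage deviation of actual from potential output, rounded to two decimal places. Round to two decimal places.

1.60%

Output gap = 100 × (9786.6 − 9860.3) / 9860.3 = -0.75%.
i = 1.30 + 3.00 + 1.5 × (1.70 − 3.00) + 1 × (-0.75)
   = 1.30 + 3 − 1.95 − 0.75 = 1.60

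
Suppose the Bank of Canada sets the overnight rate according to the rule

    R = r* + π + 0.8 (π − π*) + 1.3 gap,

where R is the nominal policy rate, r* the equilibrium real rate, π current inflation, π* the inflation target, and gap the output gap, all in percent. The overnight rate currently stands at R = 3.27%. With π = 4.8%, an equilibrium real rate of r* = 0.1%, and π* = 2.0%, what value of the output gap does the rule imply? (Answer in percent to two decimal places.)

-2.98%

1.3 gap = 3.27 − 0.1 − 4.8 − 0.8 × (4.8 − 2.0) = -3.87
gap = -3.87 / 1.3 = -2.98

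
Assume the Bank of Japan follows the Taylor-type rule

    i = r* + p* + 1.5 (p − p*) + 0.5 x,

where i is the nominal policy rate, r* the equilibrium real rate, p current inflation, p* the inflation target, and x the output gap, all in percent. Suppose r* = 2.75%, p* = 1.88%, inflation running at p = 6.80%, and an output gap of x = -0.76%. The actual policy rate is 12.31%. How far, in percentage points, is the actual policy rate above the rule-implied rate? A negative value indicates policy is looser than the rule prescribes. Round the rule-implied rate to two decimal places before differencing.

0.68 pp

i = 2.75 + 1.88 + 1.5 × (6.80 − 1.88) + 0.5 × (-0.76)
   = 2.75 + 1.88 + 7.38 − 0.38 = 11.63
Deviation = 12.31 − 11.63 = 0.68 pp.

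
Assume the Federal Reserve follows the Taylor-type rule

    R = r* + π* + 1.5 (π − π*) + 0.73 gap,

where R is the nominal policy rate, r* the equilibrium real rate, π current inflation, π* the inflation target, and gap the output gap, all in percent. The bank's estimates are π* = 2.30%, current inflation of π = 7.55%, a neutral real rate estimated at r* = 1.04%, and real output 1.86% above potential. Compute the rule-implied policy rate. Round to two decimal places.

12.57%

Output 1.86% above potential → gap = 1.86.
R = 1.04 + 2.30 + 1.5 × (7.55 − 2.30) + 0.73 × 1.86
   = 1.04 + 2.3 + 7.875 + 1.3578 = 12.57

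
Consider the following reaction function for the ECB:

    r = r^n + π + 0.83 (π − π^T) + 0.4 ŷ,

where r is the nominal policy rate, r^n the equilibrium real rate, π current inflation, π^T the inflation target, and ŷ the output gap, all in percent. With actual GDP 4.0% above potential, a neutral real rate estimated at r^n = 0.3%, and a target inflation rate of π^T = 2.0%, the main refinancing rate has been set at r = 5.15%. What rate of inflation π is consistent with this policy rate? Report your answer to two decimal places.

Output 4.0% above potential → ŷ = 4.0.
Collecting π: r = r^n + (1 + 0.83) π − 0.83 π^T + 0.4 ŷ
1.83 π = 5.15 − 0.3 + 0.83 × 2.0 − 0.4 × 4.0 = 4.91
π = 4.91 / 1.83 = 2.68

2.68%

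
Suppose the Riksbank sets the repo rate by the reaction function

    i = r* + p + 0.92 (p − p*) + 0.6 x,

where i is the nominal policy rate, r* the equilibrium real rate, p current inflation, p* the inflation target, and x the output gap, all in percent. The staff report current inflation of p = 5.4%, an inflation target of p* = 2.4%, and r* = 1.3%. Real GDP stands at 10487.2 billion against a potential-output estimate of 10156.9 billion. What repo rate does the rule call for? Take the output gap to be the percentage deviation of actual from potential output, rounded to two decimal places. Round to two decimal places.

Output gap = 100 × (10487.2 − 10156.9) / 10156.9 = 3.25%.
i = 1.30 + 5.40 + 0.92 × (5.40 − 2.40) + 0.6 × 3.25
   = 1.30 + 5.4 + 2.76 + 1.95 = 11.41

11.41%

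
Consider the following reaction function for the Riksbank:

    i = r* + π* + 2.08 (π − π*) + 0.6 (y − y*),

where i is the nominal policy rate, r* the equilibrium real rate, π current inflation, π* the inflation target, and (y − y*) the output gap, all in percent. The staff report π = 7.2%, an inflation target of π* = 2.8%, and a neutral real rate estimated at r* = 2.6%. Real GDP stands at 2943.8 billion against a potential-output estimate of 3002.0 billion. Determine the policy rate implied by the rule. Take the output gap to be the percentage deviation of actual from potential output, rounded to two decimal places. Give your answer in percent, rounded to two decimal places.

13.39%

Output gap = 100 × (2943.8 − 3002.0) / 3002.0 = -1.94%.
i = 2.60 + 2.80 + 2.08 × (7.20 − 2.80) + 0.6 × (-1.94)
   = 2.60 + 2.8 + 9.152 − 1.164 = 13.39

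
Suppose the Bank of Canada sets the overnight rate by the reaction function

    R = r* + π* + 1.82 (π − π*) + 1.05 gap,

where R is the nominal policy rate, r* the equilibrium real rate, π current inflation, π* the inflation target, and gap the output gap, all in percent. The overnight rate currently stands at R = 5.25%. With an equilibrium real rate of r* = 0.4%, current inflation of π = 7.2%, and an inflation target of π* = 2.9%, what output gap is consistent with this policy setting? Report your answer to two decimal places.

1.05 gap = 5.25 − 0.4 − 2.9 − 1.82 × (7.2 − 2.9) = -5.876
gap = -5.876 / 1.05 = -5.60

-5.60%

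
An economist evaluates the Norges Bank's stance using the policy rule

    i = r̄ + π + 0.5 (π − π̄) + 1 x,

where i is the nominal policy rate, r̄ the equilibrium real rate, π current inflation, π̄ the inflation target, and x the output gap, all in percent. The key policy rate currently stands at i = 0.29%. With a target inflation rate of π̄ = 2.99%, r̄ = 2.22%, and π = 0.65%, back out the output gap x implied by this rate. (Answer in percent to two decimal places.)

-1.41%

1 x = 0.29 − 2.22 − 0.65 − 0.5 × (0.65 − 2.99) = -1.41
x = -1.41 / 1 = -1.41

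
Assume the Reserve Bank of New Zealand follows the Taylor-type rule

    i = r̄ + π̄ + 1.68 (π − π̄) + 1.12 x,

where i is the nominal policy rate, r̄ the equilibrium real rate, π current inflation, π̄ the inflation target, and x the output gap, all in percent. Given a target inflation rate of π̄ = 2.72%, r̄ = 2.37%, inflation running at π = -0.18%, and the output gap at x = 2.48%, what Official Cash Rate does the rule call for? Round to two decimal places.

i = 2.37 + 2.72 + 1.68 × (-0.18 − 2.72) + 1.12 × 2.48
   = 2.37 + 2.72 − 4.872 + 2.7776 = 3.00

3.00%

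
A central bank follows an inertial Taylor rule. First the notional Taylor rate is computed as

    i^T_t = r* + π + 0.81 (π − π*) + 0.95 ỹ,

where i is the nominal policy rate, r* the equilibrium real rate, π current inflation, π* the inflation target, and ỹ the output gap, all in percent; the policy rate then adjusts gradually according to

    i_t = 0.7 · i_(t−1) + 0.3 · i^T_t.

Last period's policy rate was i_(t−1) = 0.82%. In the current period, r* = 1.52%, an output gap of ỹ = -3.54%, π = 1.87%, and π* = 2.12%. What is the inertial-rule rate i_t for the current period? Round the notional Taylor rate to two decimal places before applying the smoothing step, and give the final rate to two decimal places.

i^T_t = 1.52 + 1.87 + 0.81 × (1.87 − 2.12) + 0.95 × (-3.54)
   = 1.52 + 1.87 − 0.2025 − 3.363 = -0.18
i_t = 0.7 × 0.82 + 0.3 × (-0.18) = 0.574 − 0.054 = 0.52

0.52%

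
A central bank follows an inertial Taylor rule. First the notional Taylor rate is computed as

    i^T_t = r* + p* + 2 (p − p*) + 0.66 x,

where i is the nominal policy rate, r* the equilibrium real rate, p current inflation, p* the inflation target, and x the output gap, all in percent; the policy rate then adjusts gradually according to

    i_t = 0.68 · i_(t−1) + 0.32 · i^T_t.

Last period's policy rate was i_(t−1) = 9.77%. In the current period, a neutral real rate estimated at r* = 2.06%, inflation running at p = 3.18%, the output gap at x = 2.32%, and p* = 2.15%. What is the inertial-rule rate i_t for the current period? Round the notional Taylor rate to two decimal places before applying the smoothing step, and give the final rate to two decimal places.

9.14%

i^T_t = 2.06 + 2.15 + 2 × (3.18 − 2.15) + 0.66 × 2.32
   = 2.06 + 2.15 + 2.06 + 1.5312 = 7.80
i_t = 0.68 × 9.77 + 0.32 × 7.80 = 6.6436 + 2.496 = 9.14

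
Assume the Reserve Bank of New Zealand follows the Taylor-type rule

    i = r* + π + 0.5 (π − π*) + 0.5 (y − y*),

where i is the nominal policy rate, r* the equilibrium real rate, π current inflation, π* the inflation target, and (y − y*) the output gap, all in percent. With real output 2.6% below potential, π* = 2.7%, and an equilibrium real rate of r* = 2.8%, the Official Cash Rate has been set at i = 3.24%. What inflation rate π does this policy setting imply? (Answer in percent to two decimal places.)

Output 2.6% below potential → (y − y*) = -2.6.
Collecting π: i = r* + (1 + 0.5) π − 0.5 π* + 0.5 (y − y*)
1.5 π = 3.24 − 2.8 + 0.5 × 2.7 − 0.5 × (-2.6) = 3.09
π = 3.09 / 1.5 = 2.06

2.06%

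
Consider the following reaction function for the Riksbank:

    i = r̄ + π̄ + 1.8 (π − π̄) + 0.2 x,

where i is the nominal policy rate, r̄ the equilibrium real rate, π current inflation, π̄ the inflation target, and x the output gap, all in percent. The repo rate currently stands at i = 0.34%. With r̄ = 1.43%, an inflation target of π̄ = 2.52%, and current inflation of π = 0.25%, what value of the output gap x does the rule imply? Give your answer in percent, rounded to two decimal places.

0.2 x = 0.34 − 1.43 − 2.52 − 1.8 × (0.25 − 2.52) = 0.476
x = 0.476 / 0.2 = 2.38

2.38%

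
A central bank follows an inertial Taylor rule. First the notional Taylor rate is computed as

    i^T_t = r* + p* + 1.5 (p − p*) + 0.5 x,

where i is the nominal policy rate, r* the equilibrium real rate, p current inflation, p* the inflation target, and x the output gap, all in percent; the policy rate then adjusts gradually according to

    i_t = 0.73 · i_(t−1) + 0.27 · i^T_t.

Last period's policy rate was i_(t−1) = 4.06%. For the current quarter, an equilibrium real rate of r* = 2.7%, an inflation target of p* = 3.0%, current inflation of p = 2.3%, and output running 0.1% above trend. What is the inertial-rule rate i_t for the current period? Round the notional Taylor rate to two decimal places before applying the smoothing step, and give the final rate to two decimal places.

Output 0.1% above potential → x = 0.1.
i^T_t = 2.7 + 3.0 + 1.5 × (2.3 − 3.0) + 0.5 × 0.1
   = 2.7 + 3 − 1.05 + 0.05 = 4.70
i_t = 0.73 × 4.06 + 0.27 × 4.70 = 2.9638 + 1.269 = 4.23

4.23%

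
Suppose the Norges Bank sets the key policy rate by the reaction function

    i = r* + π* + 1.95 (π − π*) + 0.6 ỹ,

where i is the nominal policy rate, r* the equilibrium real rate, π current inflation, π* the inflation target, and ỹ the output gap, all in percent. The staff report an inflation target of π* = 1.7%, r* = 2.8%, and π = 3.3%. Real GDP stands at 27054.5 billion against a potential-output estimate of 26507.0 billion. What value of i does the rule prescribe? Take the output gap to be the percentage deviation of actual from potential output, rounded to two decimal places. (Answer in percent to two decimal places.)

8.86%

Output gap = 100 × (27054.5 − 26507.0) / 26507.0 = 2.07%.
i = 2.80 + 1.70 + 1.95 × (3.30 − 1.70) + 0.6 × 2.07
   = 2.80 + 1.7 + 3.12 + 1.242 = 8.86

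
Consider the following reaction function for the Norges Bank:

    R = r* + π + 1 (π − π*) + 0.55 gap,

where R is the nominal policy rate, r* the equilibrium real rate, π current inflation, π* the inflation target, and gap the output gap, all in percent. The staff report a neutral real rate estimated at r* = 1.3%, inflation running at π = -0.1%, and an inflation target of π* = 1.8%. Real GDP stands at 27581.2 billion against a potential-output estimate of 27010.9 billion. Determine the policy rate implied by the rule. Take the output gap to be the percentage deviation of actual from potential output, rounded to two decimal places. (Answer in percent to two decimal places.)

Output gap = 100 × (27581.2 − 27010.9) / 27010.9 = 2.11%.
R = 1.30 + (-0.10) + 1 × (-0.10 − 1.80) + 0.55 × 2.11
   = 1.30 − 0.1 − 1.9 + 1.1605 = 0.46

0.46%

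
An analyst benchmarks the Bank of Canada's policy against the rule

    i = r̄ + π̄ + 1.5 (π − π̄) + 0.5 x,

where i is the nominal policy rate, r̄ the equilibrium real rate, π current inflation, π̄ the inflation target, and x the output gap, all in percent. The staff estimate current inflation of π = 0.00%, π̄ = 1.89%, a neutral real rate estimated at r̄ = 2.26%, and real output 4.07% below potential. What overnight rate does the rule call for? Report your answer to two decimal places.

Output 4.07% below potential → x = -4.07.
i = 2.26 + 1.89 + 1.5 × (0.00 − 1.89) + 0.5 × (-4.07)
   = 2.26 + 1.89 − 2.835 − 2.035 = -0.72

-0.72%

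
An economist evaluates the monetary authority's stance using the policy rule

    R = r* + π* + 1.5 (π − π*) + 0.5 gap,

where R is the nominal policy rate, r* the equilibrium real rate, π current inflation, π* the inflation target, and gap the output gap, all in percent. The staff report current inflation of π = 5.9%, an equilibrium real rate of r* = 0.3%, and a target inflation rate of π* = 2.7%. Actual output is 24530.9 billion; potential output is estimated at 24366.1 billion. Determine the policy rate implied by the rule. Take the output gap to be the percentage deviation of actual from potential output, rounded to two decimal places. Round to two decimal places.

Output gap = 100 × (24530.9 − 24366.1) / 24366.1 = 0.68%.
R = 0.30 + 2.70 + 1.5 × (5.90 − 2.70) + 0.5 × 0.68
   = 0.30 + 2.7 + 4.8 + 0.34 = 8.14

8.14%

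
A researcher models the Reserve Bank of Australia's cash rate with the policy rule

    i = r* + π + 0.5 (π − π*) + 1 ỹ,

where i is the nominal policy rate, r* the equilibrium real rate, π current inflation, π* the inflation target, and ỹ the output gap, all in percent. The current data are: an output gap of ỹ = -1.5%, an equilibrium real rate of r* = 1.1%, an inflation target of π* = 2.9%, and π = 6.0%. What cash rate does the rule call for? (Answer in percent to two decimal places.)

i = 1.1 + 6.0 + 0.5 × (6.0 − 2.9) + 1 × (-1.5)
   = 1.1 + 6 + 1.55 − 1.5 = 7.15

7.15%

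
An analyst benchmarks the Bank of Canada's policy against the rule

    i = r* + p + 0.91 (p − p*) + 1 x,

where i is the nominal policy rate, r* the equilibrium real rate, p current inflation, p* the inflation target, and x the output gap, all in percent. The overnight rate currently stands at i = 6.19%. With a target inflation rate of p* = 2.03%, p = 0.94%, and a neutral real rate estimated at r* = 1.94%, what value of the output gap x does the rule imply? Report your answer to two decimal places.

4.30%

1 x = 6.19 − 1.94 − 0.94 − 0.91 × (0.94 − 2.03) = 4.3019
x = 4.3019 / 1 = 4.30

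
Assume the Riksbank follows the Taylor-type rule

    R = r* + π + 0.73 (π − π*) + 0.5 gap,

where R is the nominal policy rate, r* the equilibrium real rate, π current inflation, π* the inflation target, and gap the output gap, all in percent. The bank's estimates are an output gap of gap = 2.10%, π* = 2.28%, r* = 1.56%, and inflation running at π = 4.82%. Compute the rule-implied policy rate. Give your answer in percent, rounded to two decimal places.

9.28%

R = 1.56 + 4.82 + 0.73 × (4.82 − 2.28) + 0.5 × 2.10
   = 1.56 + 4.82 + 1.8542 + 1.05 = 9.28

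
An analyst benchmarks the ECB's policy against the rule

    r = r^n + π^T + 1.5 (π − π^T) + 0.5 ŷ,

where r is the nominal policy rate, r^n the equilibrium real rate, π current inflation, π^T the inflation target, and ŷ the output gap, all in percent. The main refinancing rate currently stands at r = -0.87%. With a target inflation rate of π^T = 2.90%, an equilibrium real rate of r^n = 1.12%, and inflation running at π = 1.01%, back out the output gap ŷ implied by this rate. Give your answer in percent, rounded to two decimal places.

-4.11%

0.5 ŷ = -0.87 − 1.12 − 2.90 − 1.5 × (1.01 − 2.90) = -2.055
ŷ = -2.055 / 0.5 = -4.11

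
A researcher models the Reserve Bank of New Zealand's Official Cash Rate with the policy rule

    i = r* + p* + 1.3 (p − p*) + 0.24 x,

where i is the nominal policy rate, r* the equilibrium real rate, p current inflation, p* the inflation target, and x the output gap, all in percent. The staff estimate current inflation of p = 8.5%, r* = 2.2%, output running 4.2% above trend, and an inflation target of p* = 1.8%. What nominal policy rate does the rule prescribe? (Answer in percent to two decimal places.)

13.72%

Output 4.2% above potential → x = 4.2.
i = 2.2 + 1.8 + 1.3 × (8.5 − 1.8) + 0.24 × 4.2
   = 2.2 + 1.8 + 8.71 + 1.008 = 13.72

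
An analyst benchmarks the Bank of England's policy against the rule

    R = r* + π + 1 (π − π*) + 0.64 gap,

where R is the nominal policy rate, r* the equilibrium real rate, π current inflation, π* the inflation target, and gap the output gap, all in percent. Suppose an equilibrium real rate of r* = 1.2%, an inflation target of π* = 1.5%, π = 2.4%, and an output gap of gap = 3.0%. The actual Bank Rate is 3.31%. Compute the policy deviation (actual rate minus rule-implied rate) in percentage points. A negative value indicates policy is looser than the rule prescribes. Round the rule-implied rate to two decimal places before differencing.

R = 1.2 + 2.4 + 1 × (2.4 − 1.5) + 0.64 × 3.0
   = 1.2 + 2.4 + 0.9 + 1.92 = 6.42
Deviation = 3.31 − 6.42 = -3.11 pp.

-3.11 pp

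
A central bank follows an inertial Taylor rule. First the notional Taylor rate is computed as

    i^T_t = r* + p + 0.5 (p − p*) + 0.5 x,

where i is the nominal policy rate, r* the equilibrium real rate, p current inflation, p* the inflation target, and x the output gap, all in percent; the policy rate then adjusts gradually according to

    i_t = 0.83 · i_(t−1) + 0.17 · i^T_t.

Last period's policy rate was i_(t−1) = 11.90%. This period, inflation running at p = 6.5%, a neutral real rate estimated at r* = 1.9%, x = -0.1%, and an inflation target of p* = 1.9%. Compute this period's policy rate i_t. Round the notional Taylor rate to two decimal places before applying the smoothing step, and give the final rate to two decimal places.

11.69%

i^T_t = 1.9 + 6.5 + 0.5 × (6.5 − 1.9) + 0.5 × (-0.1)
   = 1.9 + 6.5 + 2.3 − 0.05 = 10.65
i_t = 0.83 × 11.90 + 0.17 × 10.65 = 9.877 + 1.8105 = 11.69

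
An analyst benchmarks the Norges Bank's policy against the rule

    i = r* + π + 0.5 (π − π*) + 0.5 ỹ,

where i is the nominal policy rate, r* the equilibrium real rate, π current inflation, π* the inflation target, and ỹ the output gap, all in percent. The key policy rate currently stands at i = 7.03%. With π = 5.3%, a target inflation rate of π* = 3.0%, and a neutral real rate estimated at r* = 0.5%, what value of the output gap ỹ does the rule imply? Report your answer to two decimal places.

0.16%

0.5 ỹ = 7.03 − 0.5 − 5.3 − 0.5 × (5.3 − 3.0) = 0.08
ỹ = 0.08 / 0.5 = 0.16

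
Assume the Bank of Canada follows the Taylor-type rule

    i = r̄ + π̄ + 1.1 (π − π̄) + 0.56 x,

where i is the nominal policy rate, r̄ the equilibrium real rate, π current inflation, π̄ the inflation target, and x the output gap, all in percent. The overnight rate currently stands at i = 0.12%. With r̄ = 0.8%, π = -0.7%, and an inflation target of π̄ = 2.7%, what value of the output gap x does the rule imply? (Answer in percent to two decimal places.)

0.64%

0.56 x = 0.12 − 0.8 − 2.7 − 1.1 × ((-0.7) − 2.7) = 0.36
x = 0.36 / 0.56 = 0.64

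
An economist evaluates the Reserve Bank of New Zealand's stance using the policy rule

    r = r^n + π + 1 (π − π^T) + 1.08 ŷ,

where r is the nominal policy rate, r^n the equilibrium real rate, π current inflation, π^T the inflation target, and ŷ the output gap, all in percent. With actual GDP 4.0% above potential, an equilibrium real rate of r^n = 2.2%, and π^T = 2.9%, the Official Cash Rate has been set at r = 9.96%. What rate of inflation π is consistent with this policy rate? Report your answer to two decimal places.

3.17%

Output 4.0% above potential → ŷ = 4.0.
Collecting π: r = r^n + (1 + 1) π − 1 π^T + 1.08 ŷ
2 π = 9.96 − 2.2 + 1 × 2.9 − 1.08 × 4.0 = 6.34
π = 6.34 / 2 = 3.17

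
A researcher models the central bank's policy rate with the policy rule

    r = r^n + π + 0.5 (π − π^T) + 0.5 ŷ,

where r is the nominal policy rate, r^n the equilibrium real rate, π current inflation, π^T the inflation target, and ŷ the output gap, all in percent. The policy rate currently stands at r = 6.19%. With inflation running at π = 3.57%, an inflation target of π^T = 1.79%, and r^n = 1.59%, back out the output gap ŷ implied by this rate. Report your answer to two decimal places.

0.5 ŷ = 6.19 − 1.59 − 3.57 − 0.5 × (3.57 − 1.79) = 0.14
ŷ = 0.14 / 0.5 = 0.28

0.28%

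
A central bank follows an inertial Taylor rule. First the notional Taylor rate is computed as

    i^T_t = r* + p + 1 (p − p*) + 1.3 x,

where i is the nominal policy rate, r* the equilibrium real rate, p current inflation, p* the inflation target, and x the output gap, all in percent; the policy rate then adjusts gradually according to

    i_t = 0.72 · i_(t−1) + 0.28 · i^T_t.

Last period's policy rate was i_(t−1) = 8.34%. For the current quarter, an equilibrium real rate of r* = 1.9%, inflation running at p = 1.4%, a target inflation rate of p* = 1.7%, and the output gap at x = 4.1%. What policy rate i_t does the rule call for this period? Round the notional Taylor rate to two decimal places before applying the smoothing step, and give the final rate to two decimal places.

8.34%

i^T_t = 1.9 + 1.4 + 1 × (1.4 − 1.7) + 1.3 × 4.1
   = 1.9 + 1.4 − 0.3 + 5.33 = 8.33
i_t = 0.72 × 8.34 + 0.28 × 8.33 = 6.0048 + 2.3324 = 8.34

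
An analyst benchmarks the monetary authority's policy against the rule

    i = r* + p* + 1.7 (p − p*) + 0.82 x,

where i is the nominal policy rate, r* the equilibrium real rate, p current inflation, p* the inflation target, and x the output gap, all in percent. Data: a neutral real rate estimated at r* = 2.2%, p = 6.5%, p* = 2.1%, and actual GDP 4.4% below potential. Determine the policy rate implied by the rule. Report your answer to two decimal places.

Output 4.4% below potential → x = -4.4.
i = 2.2 + 2.1 + 1.7 × (6.5 − 2.1) + 0.82 × (-4.4)
   = 2.2 + 2.1 + 7.48 − 3.608 = 8.17

8.17%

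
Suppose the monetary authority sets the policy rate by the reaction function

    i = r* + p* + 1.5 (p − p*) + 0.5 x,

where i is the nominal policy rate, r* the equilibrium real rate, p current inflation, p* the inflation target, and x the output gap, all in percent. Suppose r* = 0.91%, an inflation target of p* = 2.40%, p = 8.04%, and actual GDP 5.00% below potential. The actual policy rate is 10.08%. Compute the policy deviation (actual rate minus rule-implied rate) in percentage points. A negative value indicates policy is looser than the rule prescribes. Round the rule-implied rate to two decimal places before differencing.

0.81 pp

Output 5.00% below potential → x = -5.00.
i = 0.91 + 2.40 + 1.5 × (8.04 − 2.40) + 0.5 × (-5.00)
   = 0.91 + 2.4 + 8.46 − 2.5 = 9.27
Deviation = 10.08 − 9.27 = 0.81 pp.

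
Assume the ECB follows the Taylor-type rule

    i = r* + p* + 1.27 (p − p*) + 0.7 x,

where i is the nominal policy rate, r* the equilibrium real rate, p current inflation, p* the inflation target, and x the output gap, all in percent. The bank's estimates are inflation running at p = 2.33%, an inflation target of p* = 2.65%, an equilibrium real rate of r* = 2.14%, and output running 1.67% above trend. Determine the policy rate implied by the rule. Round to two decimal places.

Output 1.67% above potential → x = 1.67.
i = 2.14 + 2.65 + 1.27 × (2.33 − 2.65) + 0.7 × 1.67
   = 2.14 + 2.65 − 0.4064 + 1.169 = 5.55

5.55%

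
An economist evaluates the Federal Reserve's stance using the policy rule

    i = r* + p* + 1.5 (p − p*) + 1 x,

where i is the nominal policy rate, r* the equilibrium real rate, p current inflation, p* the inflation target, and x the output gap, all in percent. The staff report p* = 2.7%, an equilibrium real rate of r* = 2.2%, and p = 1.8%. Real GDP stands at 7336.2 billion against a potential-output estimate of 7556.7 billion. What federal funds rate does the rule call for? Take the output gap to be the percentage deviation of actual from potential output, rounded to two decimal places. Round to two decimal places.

0.63%

Output gap = 100 × (7336.2 − 7556.7) / 7556.7 = -2.92%.
i = 2.20 + 2.70 + 1.5 × (1.80 − 2.70) + 1 × (-2.92)
   = 2.20 + 2.7 − 1.35 − 2.92 = 0.63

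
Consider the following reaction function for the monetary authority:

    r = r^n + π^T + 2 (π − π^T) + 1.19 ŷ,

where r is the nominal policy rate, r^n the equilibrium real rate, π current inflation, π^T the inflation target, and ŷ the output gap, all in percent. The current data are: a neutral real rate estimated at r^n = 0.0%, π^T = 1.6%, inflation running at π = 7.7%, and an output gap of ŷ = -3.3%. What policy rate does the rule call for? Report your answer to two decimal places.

r = 0.0 + 1.6 + 2 × (7.7 − 1.6) + 1.19 × (-3.3)
   = 0.0 + 1.6 + 12.2 − 3.927 = 9.87

9.87%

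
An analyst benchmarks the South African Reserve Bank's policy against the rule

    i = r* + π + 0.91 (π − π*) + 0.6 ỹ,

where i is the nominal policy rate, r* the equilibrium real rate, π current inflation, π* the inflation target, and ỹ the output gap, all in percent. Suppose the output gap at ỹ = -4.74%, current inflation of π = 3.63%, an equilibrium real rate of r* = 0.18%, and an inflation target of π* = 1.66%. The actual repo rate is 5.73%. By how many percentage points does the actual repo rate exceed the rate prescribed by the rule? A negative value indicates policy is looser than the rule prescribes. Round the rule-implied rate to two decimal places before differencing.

i = 0.18 + 3.63 + 0.91 × (3.63 − 1.66) + 0.6 × (-4.74)
   = 0.18 + 3.63 + 1.7927 − 2.844 = 2.76
Deviation = 5.73 − 2.76 = 2.97 pp.

2.97 pp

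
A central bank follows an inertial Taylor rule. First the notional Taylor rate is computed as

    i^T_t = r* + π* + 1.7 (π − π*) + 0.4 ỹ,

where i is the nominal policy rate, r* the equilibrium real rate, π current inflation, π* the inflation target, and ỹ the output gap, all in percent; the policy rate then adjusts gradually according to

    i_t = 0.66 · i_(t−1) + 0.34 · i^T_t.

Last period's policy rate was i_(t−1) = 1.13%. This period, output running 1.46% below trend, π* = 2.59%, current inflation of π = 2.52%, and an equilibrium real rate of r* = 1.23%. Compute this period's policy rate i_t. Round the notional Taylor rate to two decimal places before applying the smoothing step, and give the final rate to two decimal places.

Output 1.46% below potential → ỹ = -1.46.
i^T_t = 1.23 + 2.59 + 1.7 × (2.52 − 2.59) + 0.4 × (-1.46)
   = 1.23 + 2.59 − 0.119 − 0.584 = 3.12
i_t = 0.66 × 1.13 + 0.34 × 3.12 = 0.7458 + 1.0608 = 1.81

1.81%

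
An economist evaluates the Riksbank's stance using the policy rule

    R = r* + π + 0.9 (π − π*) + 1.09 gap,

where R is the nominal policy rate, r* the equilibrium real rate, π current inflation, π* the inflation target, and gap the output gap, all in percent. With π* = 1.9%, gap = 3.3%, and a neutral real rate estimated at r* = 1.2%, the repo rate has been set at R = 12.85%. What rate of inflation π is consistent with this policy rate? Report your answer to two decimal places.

5.14%

Collecting π: R = r* + (1 + 0.9) π − 0.9 π* + 1.09 gap
1.9 π = 12.85 − 1.2 + 0.9 × 1.9 − 1.09 × 3.3 = 9.763
π = 9.763 / 1.9 = 5.14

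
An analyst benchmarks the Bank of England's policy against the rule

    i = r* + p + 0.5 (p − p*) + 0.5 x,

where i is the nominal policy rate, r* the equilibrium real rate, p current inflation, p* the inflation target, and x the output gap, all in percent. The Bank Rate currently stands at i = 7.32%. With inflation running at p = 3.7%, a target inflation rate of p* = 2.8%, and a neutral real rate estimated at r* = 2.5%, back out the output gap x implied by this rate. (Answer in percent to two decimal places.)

1.34%

0.5 x = 7.32 − 2.5 − 3.7 − 0.5 × (3.7 − 2.8) = 0.67
x = 0.67 / 0.5 = 1.34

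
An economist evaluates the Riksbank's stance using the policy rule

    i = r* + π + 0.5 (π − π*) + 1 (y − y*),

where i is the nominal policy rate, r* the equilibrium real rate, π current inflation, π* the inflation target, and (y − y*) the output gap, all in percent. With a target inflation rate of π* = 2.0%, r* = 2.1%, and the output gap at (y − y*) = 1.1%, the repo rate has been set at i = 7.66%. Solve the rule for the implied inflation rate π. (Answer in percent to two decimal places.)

3.64%

Collecting π: i = r* + (1 + 0.5) π − 0.5 π* + 1 (y − y*)
1.5 π = 7.66 − 2.1 + 0.5 × 2.0 − 1 × 1.1 = 5.46
π = 5.46 / 1.5 = 3.64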